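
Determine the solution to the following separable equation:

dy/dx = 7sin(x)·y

Separating variables and integrating:
ln|y| = -7cos(x) + C

General solution: y = Ce^(-7cos(x))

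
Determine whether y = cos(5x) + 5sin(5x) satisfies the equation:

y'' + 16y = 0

Verification:
y'' = -25cos(5x) - 125sin(5x)
y'' + 16y ≠ 0 (frequency mismatch: got 25 instead of 16)

No, it is not a solution.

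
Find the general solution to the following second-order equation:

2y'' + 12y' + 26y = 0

Characteristic equation: 2r² + 12r + 26 = 0
Divide by 2: r² + 6r + 13 = 0
Roots: r = -3 ± 2i (complex conjugates)
General solution: y = e^(-3x)(C₁cos(2x) + C₂sin(2x))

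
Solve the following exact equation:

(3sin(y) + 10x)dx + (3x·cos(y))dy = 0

Verify exactness: ∂M/∂y = ∂N/∂x ✓
Find F(x,y) such that ∂F/∂x = M, ∂F/∂y = N
Solution: 3x·sin(y) + 5x² = C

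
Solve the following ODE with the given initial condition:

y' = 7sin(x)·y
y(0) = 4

General solution: y = Ce^(-7cos(x))
Applying IC y(0) = 4:
Particular solution: y = 4e^(7(1-cos(x)))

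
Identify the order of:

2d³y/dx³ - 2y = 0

The order is 3 (highest derivative is of order 3).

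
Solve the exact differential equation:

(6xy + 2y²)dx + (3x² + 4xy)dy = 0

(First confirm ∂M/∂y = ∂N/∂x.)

Verify exactness: ∂M/∂y = ∂N/∂x ✓
Find F(x,y) such that ∂F/∂x = M, ∂F/∂y = N
Solution: 3x²y + 2xy² = C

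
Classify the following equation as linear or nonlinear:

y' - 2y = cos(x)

Linear (y and its derivatives appear to the first power only, no products of y terms)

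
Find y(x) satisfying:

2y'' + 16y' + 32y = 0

Characteristic equation: 2r² + 16r + 32 = 0
Divide by 2: r² + 8r + 16 = 0
Factored: (r + 4)² = 0
Repeated root: r = -4
General solution: y = (C₁ + C₂x)e^(-4x)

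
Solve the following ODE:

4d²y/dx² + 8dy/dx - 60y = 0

Characteristic equation: 4r² + 8r - 60 = 0
Divide by 4: r² + 2r - 15 = 0
Roots: r = 3, -5 (distinct real)
General solution: y = C₁e^(3x) + C₂e^(-5x)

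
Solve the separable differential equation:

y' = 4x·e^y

Separating variables and integrating:
-e^(-y) = 2x² + C

General solution: y = -ln(C - 2x²)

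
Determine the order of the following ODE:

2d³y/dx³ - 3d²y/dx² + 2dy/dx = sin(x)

The order is 3 (highest derivative is of order 3).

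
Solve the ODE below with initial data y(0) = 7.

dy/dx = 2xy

General solution: y = Ce^(x²)
Applying IC y(0) = 7:
Particular solution: y = 7e^(x²)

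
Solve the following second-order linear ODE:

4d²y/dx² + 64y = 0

Characteristic equation: 4r² + 64 = 0
Divide by 4: r² + 16 = 0
Roots: r = ±4i (complex conjugates)
General solution: y = C₁cos(4x) + C₂sin(4x)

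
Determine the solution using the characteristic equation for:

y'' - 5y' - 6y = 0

Characteristic equation: r² - 5r - 6 = 0
Roots: r = 6, -1 (distinct real)
General solution: y = C₁e^(6x) + C₂e^(-x)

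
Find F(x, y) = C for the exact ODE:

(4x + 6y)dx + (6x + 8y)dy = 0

Verify exactness: ∂M/∂y = ∂N/∂x ✓
Find F(x,y) such that ∂F/∂x = M, ∂F/∂y = N
Solution: 2x² + 6xy + 4y² = C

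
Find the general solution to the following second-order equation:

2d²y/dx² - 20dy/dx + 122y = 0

Characteristic equation: 2r² - 20r + 122 = 0
Divide by 2: r² - 10r + 61 = 0
Roots: r = 5 ± 6i (complex conjugates)
General solution: y = e^(5x)(C₁cos(6x) + C₂sin(6x))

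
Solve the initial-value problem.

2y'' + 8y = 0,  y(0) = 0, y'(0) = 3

General solution: y = C₁cos(2x) + C₂sin(2x)
Complex roots r = ±2i
Applying ICs: C₁ = 0, C₂ = 3/2
Particular solution: y = (3/2)sin(2x)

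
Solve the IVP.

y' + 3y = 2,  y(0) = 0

General solution: y = 2/3 + Ce^(-3x)
Applying y(0) = 0: C = 0 - 2/3 = -2/3
Particular solution: y = 2/3 - (2/3)e^(-3x)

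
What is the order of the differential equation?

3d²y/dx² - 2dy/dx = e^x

The order is 2 (highest derivative is of order 2).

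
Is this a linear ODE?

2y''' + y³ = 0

No. Nonlinear (y³ term)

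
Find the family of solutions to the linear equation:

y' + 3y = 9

Using integrating factor method:

General solution: y = 3 + Ce^(-3x)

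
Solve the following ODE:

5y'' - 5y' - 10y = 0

Characteristic equation: 5r² - 5r - 10 = 0
Divide by 5: r² - r - 2 = 0
Roots: r = 2, -1 (distinct real)
General solution: y = C₁e^(2x) + C₂e^(-x)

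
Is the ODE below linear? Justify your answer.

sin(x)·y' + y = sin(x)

Yes. Linear (y and its derivatives appear to the first power only, no products of y terms)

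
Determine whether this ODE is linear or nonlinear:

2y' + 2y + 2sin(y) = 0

Nonlinear (sin(y) is nonlinear in y)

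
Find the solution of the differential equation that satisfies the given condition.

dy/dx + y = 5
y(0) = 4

General solution: y = 5 + Ce^(-x)
Applying y(0) = 4: C = 4 - 5 = -1
Particular solution: y = 5 - e^(-x)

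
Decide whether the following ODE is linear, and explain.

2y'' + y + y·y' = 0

Nonlinear (product y·y')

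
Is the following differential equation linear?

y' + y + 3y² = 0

No. Nonlinear (y² term)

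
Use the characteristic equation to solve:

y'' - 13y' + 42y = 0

Characteristic equation: r² - 13r + 42 = 0
Roots: r = 7, 6 (distinct real)
General solution: y = C₁e^(7x) + C₂e^(6x)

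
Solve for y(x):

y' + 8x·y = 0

Using integrating factor method:

General solution: y = Ce^(-4x^2)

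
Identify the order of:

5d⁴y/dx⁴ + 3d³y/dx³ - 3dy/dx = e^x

The order is 4 (highest derivative is of order 4).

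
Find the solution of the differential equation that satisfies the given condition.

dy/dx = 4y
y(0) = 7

General solution: y = Ce^(4x)
Applying IC y(0) = 7:
Particular solution: y = 7e^(4x)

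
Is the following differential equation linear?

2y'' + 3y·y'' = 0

No. Nonlinear (y·y'' term)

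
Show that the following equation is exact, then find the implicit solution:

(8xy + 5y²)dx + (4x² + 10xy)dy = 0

Verify exactness: ∂M/∂y = ∂N/∂x ✓
Find F(x,y) such that ∂F/∂x = M, ∂F/∂y = N
Solution: 4x²y + 5xy² = C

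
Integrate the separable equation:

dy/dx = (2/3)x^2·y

Separating variables and integrating:
ln|y| = 2x^3/9 + C

General solution: y = Ce^(2x^3/9)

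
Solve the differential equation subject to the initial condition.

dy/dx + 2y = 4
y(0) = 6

General solution: y = 2 + Ce^(-2x)
Applying y(0) = 6: C = 6 - 2 = 4
Particular solution: y = 2 + 4e^(-2x)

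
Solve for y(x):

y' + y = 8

Using integrating factor method:

General solution: y = 8 + Ce^(-x)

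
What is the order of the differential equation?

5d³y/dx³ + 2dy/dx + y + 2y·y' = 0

The order is 3 (highest derivative is of order 3).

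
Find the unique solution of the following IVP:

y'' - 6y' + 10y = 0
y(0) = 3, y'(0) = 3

General solution: y = e^(3x)(C₁cos(x) + C₂sin(x))
Complex roots r = 3 ± i
Applying ICs: C₁ = 3, C₂ = -6
Particular solution: y = e^(3x)(3cos(x) - 6sin(x))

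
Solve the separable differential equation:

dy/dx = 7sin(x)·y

Separating variables and integrating:
ln|y| = -7cos(x) + C

General solution: y = Ce^(-7cos(x))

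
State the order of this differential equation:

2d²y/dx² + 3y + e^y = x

The order is 2 (highest derivative is of order 2).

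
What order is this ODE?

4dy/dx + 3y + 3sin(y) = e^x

The order is 1 (highest derivative is of order 1).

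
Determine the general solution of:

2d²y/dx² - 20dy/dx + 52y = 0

Characteristic equation: 2r² - 20r + 52 = 0
Divide by 2: r² - 10r + 26 = 0
Roots: r = 5 ± i (complex conjugates)
General solution: y = e^(5x)(C₁cos(x) + C₂sin(x))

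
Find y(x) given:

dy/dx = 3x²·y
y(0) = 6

General solution: y = Ce^(x³)
Applying IC y(0) = 6:
Particular solution: y = 6e^(x³)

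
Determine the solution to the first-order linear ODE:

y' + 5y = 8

Using integrating factor method:

General solution: y = 8/5 + Ce^(-5x)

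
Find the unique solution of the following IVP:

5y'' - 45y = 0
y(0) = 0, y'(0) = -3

General solution: y = C₁e^(3x) + C₂e^(-3x)
Applying ICs: C₁ = -1/2, C₂ = 1/2
Particular solution: y = -(1/2)e^(3x) + (1/2)e^(-3x)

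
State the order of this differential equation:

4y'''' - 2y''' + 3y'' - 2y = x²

The order is 4 (highest derivative is of order 4).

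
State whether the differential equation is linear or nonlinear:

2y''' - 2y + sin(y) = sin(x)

Nonlinear (sin(y) is nonlinear in y)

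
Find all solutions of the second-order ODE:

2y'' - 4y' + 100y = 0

Characteristic equation: 2r² - 4r + 100 = 0
Divide by 2: r² - 2r + 50 = 0
Roots: r = 1 ± 7i (complex conjugates)
General solution: y = e^x(C₁cos(7x) + C₂sin(7x))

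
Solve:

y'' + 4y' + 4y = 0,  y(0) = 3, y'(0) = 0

General solution: y = (C₁ + C₂x)e^(-2x)
Repeated root r = -2
Applying ICs: C₁ = 3, C₂ = 6
Particular solution: y = (3 + 6x)e^(-2x)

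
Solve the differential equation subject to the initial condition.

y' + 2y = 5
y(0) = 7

General solution: y = 5/2 + Ce^(-2x)
Applying y(0) = 7: C = 7 - 5/2 = 9/2
Particular solution: y = 5/2 + (9/2)e^(-2x)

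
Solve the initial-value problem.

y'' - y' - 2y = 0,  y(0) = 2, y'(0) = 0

General solution: y = C₁e^(2x) + C₂e^(-x)
Applying ICs: C₁ = 2/3, C₂ = 4/3
Particular solution: y = (2/3)e^(2x) + (4/3)e^(-x)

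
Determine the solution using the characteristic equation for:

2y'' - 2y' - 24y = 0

Characteristic equation: 2r² - 2r - 24 = 0
Divide by 2: r² - r - 12 = 0
Roots: r = 4, -3 (distinct real)
General solution: y = C₁e^(4x) + C₂e^(-3x)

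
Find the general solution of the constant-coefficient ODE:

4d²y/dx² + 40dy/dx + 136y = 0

Characteristic equation: 4r² + 40r + 136 = 0
Divide by 4: r² + 10r + 34 = 0
Roots: r = -5 ± 3i (complex conjugates)
General solution: y = e^(-5x)(C₁cos(3x) + C₂sin(3x))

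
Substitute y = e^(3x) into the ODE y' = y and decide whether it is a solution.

Verification:
y = e^(3x)
y' = 3e^(3x)
But y = e^(3x)
y' ≠ y — the derivative does not match

No, it is not a solution.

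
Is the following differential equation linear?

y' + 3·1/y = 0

No. Nonlinear (1/y term)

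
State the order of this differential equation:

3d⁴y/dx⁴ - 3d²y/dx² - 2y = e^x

The order is 4 (highest derivative is of order 4).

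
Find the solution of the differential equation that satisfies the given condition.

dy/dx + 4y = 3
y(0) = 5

General solution: y = 3/4 + Ce^(-4x)
Applying y(0) = 5: C = 5 - 3/4 = 17/4
Particular solution: y = 3/4 + (17/4)e^(-4x)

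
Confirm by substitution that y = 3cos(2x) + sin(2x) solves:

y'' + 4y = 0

Verification:
y'' = -12cos(2x) - 4sin(2x)
y'' + 4y = 0 ✓

Yes, it is a solution.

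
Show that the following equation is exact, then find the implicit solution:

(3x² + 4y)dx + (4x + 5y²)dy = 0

Verify exactness: ∂M/∂y = ∂N/∂x ✓
Find F(x,y) such that ∂F/∂x = M, ∂F/∂y = N
Solution: x³ + 4xy + 5y³/3 = C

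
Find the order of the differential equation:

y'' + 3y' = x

The order is 2 (highest derivative is of order 2).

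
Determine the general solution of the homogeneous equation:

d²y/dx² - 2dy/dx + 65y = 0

Characteristic equation: r² - 2r + 65 = 0
Roots: r = 1 ± 8i (complex conjugates)
General solution: y = e^x(C₁cos(8x) + C₂sin(8x))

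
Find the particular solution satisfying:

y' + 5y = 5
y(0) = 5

General solution: y = 1 + Ce^(-5x)
Applying y(0) = 5: C = 5 - 1 = 4
Particular solution: y = 1 + 4e^(-5x)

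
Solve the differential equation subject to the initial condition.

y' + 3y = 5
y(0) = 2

General solution: y = 5/3 + Ce^(-3x)
Applying y(0) = 2: C = 2 - 5/3 = 1/3
Particular solution: y = 5/3 + (1/3)e^(-3x)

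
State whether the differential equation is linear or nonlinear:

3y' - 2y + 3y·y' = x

Nonlinear (product y·y')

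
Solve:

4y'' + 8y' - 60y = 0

Characteristic equation: 4r² + 8r - 60 = 0
Divide by 4: r² + 2r - 15 = 0
Roots: r = 3, -5 (distinct real)
General solution: y = C₁e^(3x) + C₂e^(-5x)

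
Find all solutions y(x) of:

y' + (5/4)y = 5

Using integrating factor method:

General solution: y = 4 + Ce^(-5x/4)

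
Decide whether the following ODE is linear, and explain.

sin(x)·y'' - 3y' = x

Linear (y and its derivatives appear to the first power only, no products of y terms)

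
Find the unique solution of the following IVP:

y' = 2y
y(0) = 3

General solution: y = Ce^(2x)
Applying IC y(0) = 3:
Particular solution: y = 3e^(2x)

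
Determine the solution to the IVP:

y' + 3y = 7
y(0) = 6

General solution: y = 7/3 + Ce^(-3x)
Applying y(0) = 6: C = 6 - 7/3 = 11/3
Particular solution: y = 7/3 + (11/3)e^(-3x)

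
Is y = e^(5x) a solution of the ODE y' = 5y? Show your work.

Verification:
y = e^(5x)
y' = 5e^(5x)
5y = 5e^(5x)
y' = 5y ✓

Yes, it is a solution.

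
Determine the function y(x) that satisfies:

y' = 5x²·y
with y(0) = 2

General solution: y = Ce^(5x³/3)
Applying IC y(0) = 2:
Particular solution: y = 2e^(5x³/3)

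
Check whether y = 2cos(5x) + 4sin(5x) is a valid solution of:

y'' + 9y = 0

Verification:
y'' = -50cos(5x) - 100sin(5x)
y'' + 9y ≠ 0 (frequency mismatch: got 25 instead of 9)

No, it is not a solution.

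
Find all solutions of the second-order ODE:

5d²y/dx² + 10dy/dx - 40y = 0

Characteristic equation: 5r² + 10r - 40 = 0
Divide by 5: r² + 2r - 8 = 0
Roots: r = 2, -4 (distinct real)
General solution: y = C₁e^(2x) + C₂e^(-4x)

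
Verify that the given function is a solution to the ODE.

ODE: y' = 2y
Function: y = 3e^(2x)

Verification:
y = 3e^(2x)
y' = 6e^(2x)
2y = 6e^(2x)
y' = 2y ✓

Yes, it is a solution.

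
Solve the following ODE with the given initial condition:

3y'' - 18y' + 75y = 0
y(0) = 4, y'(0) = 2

General solution: y = e^(3x)(C₁cos(4x) + C₂sin(4x))
Complex roots r = 3 ± 4i
Applying ICs: C₁ = 4, C₂ = -5/2
Particular solution: y = e^(3x)(4cos(4x) - (5/2)sin(4x))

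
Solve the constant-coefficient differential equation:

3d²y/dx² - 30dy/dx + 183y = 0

Characteristic equation: 3r² - 30r + 183 = 0
Divide by 3: r² - 10r + 61 = 0
Roots: r = 5 ± 6i (complex conjugates)
General solution: y = e^(5x)(C₁cos(6x) + C₂sin(6x))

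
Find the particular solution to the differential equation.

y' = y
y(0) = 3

General solution: y = Ce^x
Applying IC y(0) = 3:
Particular solution: y = 3e^x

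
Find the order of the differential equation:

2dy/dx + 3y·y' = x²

The order is 1 (highest derivative is of order 1).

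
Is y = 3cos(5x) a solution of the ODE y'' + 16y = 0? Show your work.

Verification:
y'' = -75cos(5x)
y'' + 16y ≠ 0 (frequency mismatch: got 25 instead of 16)

No, it is not a solution.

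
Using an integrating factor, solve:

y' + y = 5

Using integrating factor method:

General solution: y = 5 + Ce^(-x)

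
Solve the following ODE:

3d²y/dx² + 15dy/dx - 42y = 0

Characteristic equation: 3r² + 15r - 42 = 0
Divide by 3: r² + 5r - 14 = 0
Roots: r = 2, -7 (distinct real)
General solution: y = C₁e^(2x) + C₂e^(-7x)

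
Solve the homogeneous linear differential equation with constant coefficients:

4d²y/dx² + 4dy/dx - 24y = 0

Characteristic equation: 4r² + 4r - 24 = 0
Divide by 4: r² + r - 6 = 0
Roots: r = 2, -3 (distinct real)
General solution: y = C₁e^(2x) + C₂e^(-3x)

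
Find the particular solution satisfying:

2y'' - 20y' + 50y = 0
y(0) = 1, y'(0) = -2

General solution: y = (C₁ + C₂x)e^(5x)
Repeated root r = 5
Applying ICs: C₁ = 1, C₂ = -7
Particular solution: y = (1 - 7x)e^(5x)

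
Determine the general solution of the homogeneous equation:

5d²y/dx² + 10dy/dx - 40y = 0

Characteristic equation: 5r² + 10r - 40 = 0
Divide by 5: r² + 2r - 8 = 0
Roots: r = 2, -4 (distinct real)
General solution: y = C₁e^(2x) + C₂e^(-4x)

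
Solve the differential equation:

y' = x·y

Separating variables and integrating:
ln|y| = x^2/2 + C

General solution: y = Ce^(x^2/2)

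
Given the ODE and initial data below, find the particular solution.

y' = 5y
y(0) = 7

General solution: y = Ce^(5x)
Applying IC y(0) = 7:
Particular solution: y = 7e^(5x)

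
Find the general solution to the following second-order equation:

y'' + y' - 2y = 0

Characteristic equation: r² + r - 2 = 0
Roots: r = 1, -2 (distinct real)
General solution: y = C₁e^x + C₂e^(-2x)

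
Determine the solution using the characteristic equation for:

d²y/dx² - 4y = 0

Characteristic equation: r² - 4 = 0
Roots: r = 2, -2 (distinct real)
General solution: y = C₁e^(2x) + C₂e^(-2x)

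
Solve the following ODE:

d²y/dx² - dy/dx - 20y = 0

Characteristic equation: r² - r - 20 = 0
Roots: r = 5, -4 (distinct real)
General solution: y = C₁e^(5x) + C₂e^(-4x)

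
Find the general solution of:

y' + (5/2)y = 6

Using integrating factor method:

General solution: y = 12/5 + Ce^(-5x/2)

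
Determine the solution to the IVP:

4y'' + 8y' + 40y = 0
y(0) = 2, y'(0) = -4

General solution: y = e^(-x)(C₁cos(3x) + C₂sin(3x))
Complex roots r = -1 ± 3i
Applying ICs: C₁ = 2, C₂ = -2/3
Particular solution: y = e^(-x)(2cos(3x) - (2/3)sin(3x))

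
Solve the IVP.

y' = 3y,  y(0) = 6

General solution: y = Ce^(3x)
Applying IC y(0) = 6:
Particular solution: y = 6e^(3x)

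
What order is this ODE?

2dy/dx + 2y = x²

The order is 1 (highest derivative is of order 1).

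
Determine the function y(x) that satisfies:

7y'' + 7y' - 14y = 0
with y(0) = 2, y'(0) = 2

General solution: y = C₁e^x + C₂e^(-2x)
Applying ICs: C₁ = 2, C₂ = 0
Particular solution: y = 2e^x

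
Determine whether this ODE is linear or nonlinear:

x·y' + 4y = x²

Linear (y and its derivatives appear to the first power only, no products of y terms)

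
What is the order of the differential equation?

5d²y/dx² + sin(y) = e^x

The order is 2 (highest derivative is of order 2).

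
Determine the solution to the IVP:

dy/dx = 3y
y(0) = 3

General solution: y = Ce^(3x)
Applying IC y(0) = 3:
Particular solution: y = 3e^(3x)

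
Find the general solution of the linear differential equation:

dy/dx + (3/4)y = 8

Using integrating factor method:

General solution: y = 32/3 + Ce^(-3x/4)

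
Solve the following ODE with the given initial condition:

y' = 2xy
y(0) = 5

General solution: y = Ce^(x²)
Applying IC y(0) = 5:
Particular solution: y = 5e^(x²)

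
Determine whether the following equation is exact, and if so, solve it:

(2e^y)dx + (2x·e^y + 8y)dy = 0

Verify exactness: ∂M/∂y = ∂N/∂x ✓
Find F(x,y) such that ∂F/∂x = M, ∂F/∂y = N
Solution: 2x·e^y + 4y² = C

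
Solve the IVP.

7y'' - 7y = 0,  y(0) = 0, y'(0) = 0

General solution: y = C₁e^x + C₂e^(-x)
Applying ICs: C₁ = 0, C₂ = 0
Particular solution: y = 0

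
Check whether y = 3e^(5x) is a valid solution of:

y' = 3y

Verification:
y = 3e^(5x)
y' = 15e^(5x)
But 3y = 9e^(5x)
y' ≠ 3y — the derivative does not match

No, it is not a solution.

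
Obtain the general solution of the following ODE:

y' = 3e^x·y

Separating variables and integrating:
ln|y| = 3e^x + C

General solution: y = Ce^(3e^x)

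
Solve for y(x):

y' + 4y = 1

Using integrating factor method:

General solution: y = 1/4 + Ce^(-4x)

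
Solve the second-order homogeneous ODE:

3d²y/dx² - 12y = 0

Characteristic equation: 3r² - 12 = 0
Divide by 3: r² - 4 = 0
Roots: r = 2, -2 (distinct real)
General solution: y = C₁e^(2x) + C₂e^(-2x)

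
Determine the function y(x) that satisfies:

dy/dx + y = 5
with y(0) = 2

General solution: y = 5 + Ce^(-x)
Applying y(0) = 2: C = 2 - 5 = -3
Particular solution: y = 5 - 3e^(-x)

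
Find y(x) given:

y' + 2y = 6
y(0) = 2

General solution: y = 3 + Ce^(-2x)
Applying y(0) = 2: C = 2 - 3 = -1
Particular solution: y = 3 - e^(-2x)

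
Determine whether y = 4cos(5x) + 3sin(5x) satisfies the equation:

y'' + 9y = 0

Verification:
y'' = -100cos(5x) - 75sin(5x)
y'' + 9y ≠ 0 (frequency mismatch: got 25 instead of 9)

No, it is not a solution.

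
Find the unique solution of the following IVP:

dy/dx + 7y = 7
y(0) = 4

General solution: y = 1 + Ce^(-7x)
Applying y(0) = 4: C = 4 - 1 = 3
Particular solution: y = 1 + 3e^(-7x)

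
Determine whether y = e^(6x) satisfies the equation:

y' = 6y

Verification:
y = e^(6x)
y' = 6e^(6x)
6y = 6e^(6x)
y' = 6y ✓

Yes, it is a solution.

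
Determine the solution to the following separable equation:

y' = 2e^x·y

Separating variables and integrating:
ln|y| = 2e^x + C

General solution: y = Ce^(2e^x)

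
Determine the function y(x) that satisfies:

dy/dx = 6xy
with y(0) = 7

General solution: y = Ce^(3x²)
Applying IC y(0) = 7:
Particular solution: y = 7e^(3x²)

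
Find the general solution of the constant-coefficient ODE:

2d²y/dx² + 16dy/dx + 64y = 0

Characteristic equation: 2r² + 16r + 64 = 0
Divide by 2: r² + 8r + 32 = 0
Roots: r = -4 ± 4i (complex conjugates)
General solution: y = e^(-4x)(C₁cos(4x) + C₂sin(4x))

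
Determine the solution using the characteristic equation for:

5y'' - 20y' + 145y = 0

Characteristic equation: 5r² - 20r + 145 = 0
Divide by 5: r² - 4r + 29 = 0
Roots: r = 2 ± 5i (complex conjugates)
General solution: y = e^(2x)(C₁cos(5x) + C₂sin(5x))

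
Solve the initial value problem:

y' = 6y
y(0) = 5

General solution: y = Ce^(6x)
Applying IC y(0) = 5:
Particular solution: y = 5e^(6x)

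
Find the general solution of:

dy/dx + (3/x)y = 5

Using integrating factor method:

General solution: y = (5/4)x + Cx^(-3)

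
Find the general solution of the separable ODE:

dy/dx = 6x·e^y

Separating variables and integrating:
-e^(-y) = 3x² + C

General solution: y = -ln(C - 3x²)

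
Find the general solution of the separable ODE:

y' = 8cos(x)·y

Separating variables and integrating:
ln|y| = 8sin(x) + C

General solution: y = Ce^(8sin(x))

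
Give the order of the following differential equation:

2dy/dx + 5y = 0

The order is 1 (highest derivative is of order 1).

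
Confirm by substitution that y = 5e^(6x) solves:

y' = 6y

Verification:
y = 5e^(6x)
y' = 30e^(6x)
6y = 30e^(6x)
y' = 6y ✓

Yes, it is a solution.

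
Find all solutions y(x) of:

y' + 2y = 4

Using integrating factor method:

General solution: y = 2 + Ce^(-2x)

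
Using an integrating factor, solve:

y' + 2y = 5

Using integrating factor method:

General solution: y = 5/2 + Ce^(-2x)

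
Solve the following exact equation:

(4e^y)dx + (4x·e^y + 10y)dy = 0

Verify exactness: ∂M/∂y = ∂N/∂x ✓
Find F(x,y) such that ∂F/∂x = M, ∂F/∂y = N
Solution: 4x·e^y + 5y² = C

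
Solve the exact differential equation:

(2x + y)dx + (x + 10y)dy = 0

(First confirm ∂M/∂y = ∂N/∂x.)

Verify exactness: ∂M/∂y = ∂N/∂x ✓
Find F(x,y) such that ∂F/∂x = M, ∂F/∂y = N
Solution: x² + xy + 5y² = C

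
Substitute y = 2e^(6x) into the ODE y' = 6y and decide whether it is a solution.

Verification:
y = 2e^(6x)
y' = 12e^(6x)
6y = 12e^(6x)
y' = 6y ✓

Yes, it is a solution.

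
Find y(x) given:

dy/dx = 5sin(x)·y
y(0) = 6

General solution: y = Ce^(-5cos(x))
Applying IC y(0) = 6:
Particular solution: y = 6e^(5(1-cos(x)))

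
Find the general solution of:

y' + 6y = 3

Using integrating factor method:

General solution: y = 1/2 + Ce^(-6x)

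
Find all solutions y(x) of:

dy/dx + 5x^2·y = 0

Using integrating factor method:

General solution: y = Ce^(-5x^3/3)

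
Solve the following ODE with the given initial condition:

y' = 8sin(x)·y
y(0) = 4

General solution: y = Ce^(-8cos(x))
Applying IC y(0) = 4:
Particular solution: y = 4e^(8(1-cos(x)))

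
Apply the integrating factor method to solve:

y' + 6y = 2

Using integrating factor method:

General solution: y = 1/3 + Ce^(-6x)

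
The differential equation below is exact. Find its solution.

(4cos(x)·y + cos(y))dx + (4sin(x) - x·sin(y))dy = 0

Verify exactness: ∂M/∂y = ∂N/∂x ✓
Find F(x,y) such that ∂F/∂x = M, ∂F/∂y = N
Solution: 4sin(x)·y + x·cos(y) = C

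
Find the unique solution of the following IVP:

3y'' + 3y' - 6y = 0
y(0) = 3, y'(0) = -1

General solution: y = C₁e^x + C₂e^(-2x)
Applying ICs: C₁ = 5/3, C₂ = 4/3
Particular solution: y = (5/3)e^x + (4/3)e^(-2x)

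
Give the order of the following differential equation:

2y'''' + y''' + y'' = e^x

The order is 4 (highest derivative is of order 4).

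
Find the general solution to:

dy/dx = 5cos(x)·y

Separating variables and integrating:
ln|y| = 5sin(x) + C

General solution: y = Ce^(5sin(x))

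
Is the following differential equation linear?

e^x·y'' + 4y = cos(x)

Yes. Linear (y and its derivatives appear to the first power only, no products of y terms)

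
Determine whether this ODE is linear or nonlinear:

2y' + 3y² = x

Nonlinear (y² term)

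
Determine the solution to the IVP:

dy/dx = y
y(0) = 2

General solution: y = Ce^x
Applying IC y(0) = 2:
Particular solution: y = 2e^x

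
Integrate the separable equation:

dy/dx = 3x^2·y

Separating variables and integrating:
ln|y| = x^3 + C

General solution: y = Ce^(x^3)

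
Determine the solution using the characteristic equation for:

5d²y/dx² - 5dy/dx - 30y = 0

Characteristic equation: 5r² - 5r - 30 = 0
Divide by 5: r² - r - 6 = 0
Roots: r = 3, -2 (distinct real)
General solution: y = C₁e^(3x) + C₂e^(-2x)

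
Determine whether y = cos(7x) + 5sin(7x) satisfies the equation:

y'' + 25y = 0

Verification:
y'' = -49cos(7x) - 245sin(7x)
y'' + 25y ≠ 0 (frequency mismatch: got 49 instead of 25)

No, it is not a solution.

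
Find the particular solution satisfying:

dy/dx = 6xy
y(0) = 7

General solution: y = Ce^(3x²)
Applying IC y(0) = 7:
Particular solution: y = 7e^(3x²)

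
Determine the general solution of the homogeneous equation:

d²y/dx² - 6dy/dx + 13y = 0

Characteristic equation: r² - 6r + 13 = 0
Roots: r = 3 ± 2i (complex conjugates)
General solution: y = e^(3x)(C₁cos(2x) + C₂sin(2x))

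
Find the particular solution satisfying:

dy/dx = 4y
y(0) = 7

General solution: y = Ce^(4x)
Applying IC y(0) = 7:
Particular solution: y = 7e^(4x)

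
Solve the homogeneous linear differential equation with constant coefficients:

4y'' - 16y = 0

Characteristic equation: 4r² - 16 = 0
Divide by 4: r² - 4 = 0
Roots: r = 2, -2 (distinct real)
General solution: y = C₁e^(2x) + C₂e^(-2x)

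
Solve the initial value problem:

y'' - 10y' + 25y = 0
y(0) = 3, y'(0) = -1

General solution: y = (C₁ + C₂x)e^(5x)
Repeated root r = 5
Applying ICs: C₁ = 3, C₂ = -16
Particular solution: y = (3 - 16x)e^(5x)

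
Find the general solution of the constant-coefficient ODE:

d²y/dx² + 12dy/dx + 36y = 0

Characteristic equation: r² + 12r + 36 = 0
Factored: (r + 6)² = 0
Repeated root: r = -6
General solution: y = (C₁ + C₂x)e^(-6x)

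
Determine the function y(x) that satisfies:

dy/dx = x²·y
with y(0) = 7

General solution: y = Ce^(x³/3)
Applying IC y(0) = 7:
Particular solution: y = 7e^(x³/3)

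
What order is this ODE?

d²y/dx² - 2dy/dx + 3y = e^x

The order is 2 (highest derivative is of order 2).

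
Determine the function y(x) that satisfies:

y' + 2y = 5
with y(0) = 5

General solution: y = 5/2 + Ce^(-2x)
Applying y(0) = 5: C = 5 - 5/2 = 5/2
Particular solution: y = 5/2 + (5/2)e^(-2x)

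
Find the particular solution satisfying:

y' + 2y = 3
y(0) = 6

General solution: y = 3/2 + Ce^(-2x)
Applying y(0) = 6: C = 6 - 3/2 = 9/2
Particular solution: y = 3/2 + (9/2)e^(-2x)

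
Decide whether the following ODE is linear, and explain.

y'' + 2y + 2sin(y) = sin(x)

Nonlinear (sin(y) is nonlinear in y)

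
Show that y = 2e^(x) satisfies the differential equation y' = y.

Verification:
y = 2e^(x)
y' = 2e^(x)
y = 2e^(x)
y' = y ✓

Yes, it is a solution.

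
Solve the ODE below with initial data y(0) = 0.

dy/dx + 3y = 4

General solution: y = 4/3 + Ce^(-3x)
Applying y(0) = 0: C = 0 - 4/3 = -4/3
Particular solution: y = 4/3 - (4/3)e^(-3x)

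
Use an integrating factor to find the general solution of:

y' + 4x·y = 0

Using integrating factor method:

General solution: y = Ce^(-2x^2)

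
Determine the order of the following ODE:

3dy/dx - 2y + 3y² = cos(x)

The order is 1 (highest derivative is of order 1).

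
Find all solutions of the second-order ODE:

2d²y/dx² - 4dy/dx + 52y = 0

Characteristic equation: 2r² - 4r + 52 = 0
Divide by 2: r² - 2r + 26 = 0
Roots: r = 1 ± 5i (complex conjugates)
General solution: y = e^x(C₁cos(5x) + C₂sin(5x))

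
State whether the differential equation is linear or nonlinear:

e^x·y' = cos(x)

Linear (y and its derivatives appear to the first power only, no products of y terms)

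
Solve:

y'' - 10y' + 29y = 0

Characteristic equation: r² - 10r + 29 = 0
Roots: r = 5 ± 2i (complex conjugates)
General solution: y = e^(5x)(C₁cos(2x) + C₂sin(2x))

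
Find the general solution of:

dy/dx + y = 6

Using integrating factor method:

General solution: y = 6 + Ce^(-x)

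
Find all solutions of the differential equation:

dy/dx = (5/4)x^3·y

Separating variables and integrating:
ln|y| = 5x^4/16 + C

General solution: y = Ce^(5x^4/16)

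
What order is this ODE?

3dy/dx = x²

The order is 1 (highest derivative is of order 1).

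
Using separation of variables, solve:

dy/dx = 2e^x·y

Separating variables and integrating:
ln|y| = 2e^x + C

General solution: y = Ce^(2e^x)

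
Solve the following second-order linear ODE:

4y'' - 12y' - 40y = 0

Characteristic equation: 4r² - 12r - 40 = 0
Divide by 4: r² - 3r - 10 = 0
Roots: r = 5, -2 (distinct real)
General solution: y = C₁e^(5x) + C₂e^(-2x)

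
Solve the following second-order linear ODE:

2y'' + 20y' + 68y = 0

Characteristic equation: 2r² + 20r + 68 = 0
Divide by 2: r² + 10r + 34 = 0
Roots: r = -5 ± 3i (complex conjugates)
General solution: y = e^(-5x)(C₁cos(3x) + C₂sin(3x))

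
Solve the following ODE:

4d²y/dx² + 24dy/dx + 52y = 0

Characteristic equation: 4r² + 24r + 52 = 0
Divide by 4: r² + 6r + 13 = 0
Roots: r = -3 ± 2i (complex conjugates)
General solution: y = e^(-3x)(C₁cos(2x) + C₂sin(2x))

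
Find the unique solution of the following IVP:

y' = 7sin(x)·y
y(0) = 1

General solution: y = Ce^(-7cos(x))
Applying IC y(0) = 1:
Particular solution: y = e^(7(1-cos(x)))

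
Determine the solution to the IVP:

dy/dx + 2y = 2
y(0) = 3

General solution: y = 1 + Ce^(-2x)
Applying y(0) = 3: C = 3 - 1 = 2
Particular solution: y = 1 + 2e^(-2x)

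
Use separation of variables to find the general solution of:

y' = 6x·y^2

Separating variables and integrating:
-1/y = 3x^2 + C

General solution: y^-1 = -3x^2 + C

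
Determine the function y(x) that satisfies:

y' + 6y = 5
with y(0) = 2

General solution: y = 5/6 + Ce^(-6x)
Applying y(0) = 2: C = 2 - 5/6 = 7/6
Particular solution: y = 5/6 + (7/6)e^(-6x)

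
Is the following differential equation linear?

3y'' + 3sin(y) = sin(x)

No. Nonlinear (sin(y) is nonlinear in y)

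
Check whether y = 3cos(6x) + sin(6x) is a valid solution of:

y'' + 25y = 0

Verification:
y'' = -108cos(6x) - 36sin(6x)
y'' + 25y ≠ 0 (frequency mismatch: got 36 instead of 25)

No, it is not a solution.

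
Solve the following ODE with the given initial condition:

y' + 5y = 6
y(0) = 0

General solution: y = 6/5 + Ce^(-5x)
Applying y(0) = 0: C = 0 - 6/5 = -6/5
Particular solution: y = 6/5 - (6/5)e^(-5x)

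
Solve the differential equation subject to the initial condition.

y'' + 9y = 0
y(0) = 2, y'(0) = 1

General solution: y = C₁cos(3x) + C₂sin(3x)
Complex roots r = ±3i
Applying ICs: C₁ = 2, C₂ = 1/3
Particular solution: y = 2cos(3x) + (1/3)sin(3x)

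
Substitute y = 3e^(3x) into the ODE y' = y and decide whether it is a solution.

Verification:
y = 3e^(3x)
y' = 9e^(3x)
But y = 3e^(3x)
y' ≠ y — the derivative does not match

No, it is not a solution.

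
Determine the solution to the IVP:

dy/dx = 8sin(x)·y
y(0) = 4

General solution: y = Ce^(-8cos(x))
Applying IC y(0) = 4:
Particular solution: y = 4e^(8(1-cos(x)))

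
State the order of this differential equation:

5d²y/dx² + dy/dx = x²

The order is 2 (highest derivative is of order 2).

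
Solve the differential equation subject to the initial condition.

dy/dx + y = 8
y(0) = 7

General solution: y = 8 + Ce^(-x)
Applying y(0) = 7: C = 7 - 8 = -1
Particular solution: y = 8 - e^(-x)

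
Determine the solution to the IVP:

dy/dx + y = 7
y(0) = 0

General solution: y = 7 + Ce^(-x)
Applying y(0) = 0: C = 0 - 7 = -7
Particular solution: y = 7 - 7e^(-x)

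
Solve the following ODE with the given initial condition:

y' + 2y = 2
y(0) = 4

General solution: y = 1 + Ce^(-2x)
Applying y(0) = 4: C = 4 - 1 = 3
Particular solution: y = 1 + 3e^(-2x)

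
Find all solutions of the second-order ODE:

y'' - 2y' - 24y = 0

Characteristic equation: r² - 2r - 24 = 0
Roots: r = 6, -4 (distinct real)
General solution: y = C₁e^(6x) + C₂e^(-4x)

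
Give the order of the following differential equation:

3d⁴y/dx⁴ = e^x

The order is 4 (highest derivative is of order 4).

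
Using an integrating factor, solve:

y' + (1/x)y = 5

Using integrating factor method:

General solution: y = (5/2)x + C/x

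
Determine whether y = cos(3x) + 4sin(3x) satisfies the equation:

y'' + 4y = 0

Verification:
y'' = -9cos(3x) - 36sin(3x)
y'' + 4y ≠ 0 (frequency mismatch: got 9 instead of 4)

No, it is not a solution.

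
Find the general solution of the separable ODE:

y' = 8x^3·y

Separating variables and integrating:
ln|y| = 2x^4 + C

General solution: y = Ce^(2x^4)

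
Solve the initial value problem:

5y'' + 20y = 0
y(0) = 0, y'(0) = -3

General solution: y = C₁cos(2x) + C₂sin(2x)
Complex roots r = ±2i
Applying ICs: C₁ = 0, C₂ = -3/2
Particular solution: y = -(3/2)sin(2x)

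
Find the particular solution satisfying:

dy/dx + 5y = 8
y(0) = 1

General solution: y = 8/5 + Ce^(-5x)
Applying y(0) = 1: C = 1 - 8/5 = -3/5
Particular solution: y = 8/5 - (3/5)e^(-5x)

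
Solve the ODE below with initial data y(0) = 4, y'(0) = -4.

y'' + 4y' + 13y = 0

General solution: y = e^(-2x)(C₁cos(3x) + C₂sin(3x))
Complex roots r = -2 ± 3i
Applying ICs: C₁ = 4, C₂ = 4/3
Particular solution: y = e^(-2x)(4cos(3x) + (4/3)sin(3x))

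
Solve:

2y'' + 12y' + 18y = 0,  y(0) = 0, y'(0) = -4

General solution: y = (C₁ + C₂x)e^(-3x)
Repeated root r = -3
Applying ICs: C₁ = 0, C₂ = -4
Particular solution: y = -4xe^(-3x)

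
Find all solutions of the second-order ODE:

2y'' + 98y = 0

Characteristic equation: 2r² + 98 = 0
Divide by 2: r² + 49 = 0
Roots: r = ±7i (complex conjugates)
General solution: y = C₁cos(7x) + C₂sin(7x)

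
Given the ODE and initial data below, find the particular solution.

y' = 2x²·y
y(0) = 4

General solution: y = Ce^(2x³/3)
Applying IC y(0) = 4:
Particular solution: y = 4e^(2x³/3)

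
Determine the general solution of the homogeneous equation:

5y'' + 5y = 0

Characteristic equation: 5r² + 5 = 0
Divide by 5: r² + 1 = 0
Roots: r = ±i (complex conjugates)
General solution: y = C₁cos(x) + C₂sin(x)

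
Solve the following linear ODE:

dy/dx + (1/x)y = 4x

Using integrating factor method:

General solution: y = (4/3)x^2 + C/x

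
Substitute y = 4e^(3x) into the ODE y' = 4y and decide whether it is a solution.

Verification:
y = 4e^(3x)
y' = 12e^(3x)
But 4y = 16e^(3x)
y' ≠ 4y — the derivative does not match

No, it is not a solution.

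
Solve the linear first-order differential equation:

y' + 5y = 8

Using integrating factor method:

General solution: y = 8/5 + Ce^(-5x)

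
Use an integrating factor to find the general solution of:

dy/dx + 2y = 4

Using integrating factor method:

General solution: y = 2 + Ce^(-2x)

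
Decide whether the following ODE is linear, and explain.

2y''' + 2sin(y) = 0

Nonlinear (sin(y) is nonlinear in y)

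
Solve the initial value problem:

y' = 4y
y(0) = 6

General solution: y = Ce^(4x)
Applying IC y(0) = 6:
Particular solution: y = 6e^(4x)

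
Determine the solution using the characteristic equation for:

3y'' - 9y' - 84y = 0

Characteristic equation: 3r² - 9r - 84 = 0
Divide by 3: r² - 3r - 28 = 0
Roots: r = 7, -4 (distinct real)
General solution: y = C₁e^(7x) + C₂e^(-4x)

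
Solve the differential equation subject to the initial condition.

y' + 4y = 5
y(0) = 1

General solution: y = 5/4 + Ce^(-4x)
Applying y(0) = 1: C = 1 - 5/4 = -1/4
Particular solution: y = 5/4 - (1/4)e^(-4x)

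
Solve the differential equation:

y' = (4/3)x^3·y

Separating variables and integrating:
ln|y| = x^4/3 + C

General solution: y = Ce^(x^4/3)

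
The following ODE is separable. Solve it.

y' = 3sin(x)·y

Separating variables and integrating:
ln|y| = -3cos(x) + C

General solution: y = Ce^(-3cos(x))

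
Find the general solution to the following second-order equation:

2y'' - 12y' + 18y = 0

Characteristic equation: 2r² - 12r + 18 = 0
Divide by 2: r² - 6r + 9 = 0
Factored: (r - 3)² = 0
Repeated root: r = 3
General solution: y = (C₁ + C₂x)e^(3x)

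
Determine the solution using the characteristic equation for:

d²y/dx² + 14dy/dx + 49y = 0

Characteristic equation: r² + 14r + 49 = 0
Factored: (r + 7)² = 0
Repeated root: r = -7
General solution: y = (C₁ + C₂x)e^(-7x)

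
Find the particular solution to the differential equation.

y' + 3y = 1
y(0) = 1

General solution: y = 1/3 + Ce^(-3x)
Applying y(0) = 1: C = 1 - 1/3 = 2/3
Particular solution: y = 1/3 + (2/3)e^(-3x)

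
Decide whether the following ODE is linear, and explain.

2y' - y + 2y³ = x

Nonlinear (y³ term)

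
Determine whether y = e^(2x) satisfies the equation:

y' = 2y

Verification:
y = e^(2x)
y' = 2e^(2x)
2y = 2e^(2x)
y' = 2y ✓

Yes, it is a solution.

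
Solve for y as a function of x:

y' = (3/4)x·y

Separating variables and integrating:
ln|y| = 3x^2/8 + C

General solution: y = Ce^(3x^2/8)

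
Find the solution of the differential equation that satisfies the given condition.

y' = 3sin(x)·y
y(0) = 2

General solution: y = Ce^(-3cos(x))
Applying IC y(0) = 2:
Particular solution: y = 2e^(3(1-cos(x)))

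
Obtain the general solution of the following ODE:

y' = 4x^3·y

Separating variables and integrating:
ln|y| = x^4 + C

General solution: y = Ce^(x^4)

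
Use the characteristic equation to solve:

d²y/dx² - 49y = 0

Characteristic equation: r² - 49 = 0
Roots: r = 7, -7 (distinct real)
General solution: y = C₁e^(7x) + C₂e^(-7x)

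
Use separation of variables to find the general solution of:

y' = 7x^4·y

Separating variables and integrating:
ln|y| = 7x^5/5 + C

General solution: y = Ce^(7x^5/5)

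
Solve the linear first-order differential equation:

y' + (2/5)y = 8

Using integrating factor method:

General solution: y = 20 + Ce^(-2x/5)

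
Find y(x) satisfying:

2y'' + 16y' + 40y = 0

Characteristic equation: 2r² + 16r + 40 = 0
Divide by 2: r² + 8r + 20 = 0
Roots: r = -4 ± 2i (complex conjugates)
General solution: y = e^(-4x)(C₁cos(2x) + C₂sin(2x))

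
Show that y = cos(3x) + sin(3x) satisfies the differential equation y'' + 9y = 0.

Verification:
y'' = -9cos(3x) - 9sin(3x)
y'' + 9y = 0 ✓

Yes, it is a solution.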